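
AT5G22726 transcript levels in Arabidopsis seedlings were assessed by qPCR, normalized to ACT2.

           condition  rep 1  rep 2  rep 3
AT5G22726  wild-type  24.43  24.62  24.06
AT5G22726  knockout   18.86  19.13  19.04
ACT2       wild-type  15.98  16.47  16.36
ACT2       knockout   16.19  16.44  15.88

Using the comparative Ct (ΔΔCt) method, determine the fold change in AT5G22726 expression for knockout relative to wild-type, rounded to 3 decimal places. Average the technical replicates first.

Mean Ct: AT5G22726 wild-type 24.370; AT5G22726 knockout 19.010; ACT2 wild-type 16.270; ACT2 knockout 16.170
ΔCt(wild-type) = 24.370 − 16.270 = 8.100
ΔCt(knockout) = 19.010 − 16.170 = 2.840
ΔΔCt = 2.840 − 8.100 = -5.260
Fold change = 2^(−(-5.260)) = 2^5.260 = 38.3193

38.319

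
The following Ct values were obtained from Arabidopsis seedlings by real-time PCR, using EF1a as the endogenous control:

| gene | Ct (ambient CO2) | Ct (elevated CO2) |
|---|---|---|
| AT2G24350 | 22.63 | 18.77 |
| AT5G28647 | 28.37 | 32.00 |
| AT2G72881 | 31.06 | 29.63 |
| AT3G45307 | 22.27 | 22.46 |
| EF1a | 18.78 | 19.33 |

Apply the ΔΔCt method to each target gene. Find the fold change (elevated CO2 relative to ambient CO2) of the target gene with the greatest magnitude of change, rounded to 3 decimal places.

21.259

AT2G24350: ΔΔCt = (18.77−19.33) − (22.63−18.78) = -0.56 − 3.85 = -4.41; fold change = 2^4.41 = 21.259
AT5G28647: ΔΔCt = (32.00−19.33) − (28.37−18.78) = 12.67 − 9.59 = 3.08; fold change = 2^-3.08 = 0.118
AT2G72881: ΔΔCt = (29.63−19.33) − (31.06−18.78) = 10.30 − 12.28 = -1.98; fold change = 2^1.98 = 3.945
AT3G45307: ΔΔCt = (22.46−19.33) − (22.27−18.78) = 3.13 − 3.49 = -0.36; fold change = 2^0.36 = 1.283
AT2G24350 has the largest |ΔΔCt| = 4.41.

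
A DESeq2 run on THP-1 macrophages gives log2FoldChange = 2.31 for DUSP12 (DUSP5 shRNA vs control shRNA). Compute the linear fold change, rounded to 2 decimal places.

Fold change = 2^(2.31) = 4.959

4.96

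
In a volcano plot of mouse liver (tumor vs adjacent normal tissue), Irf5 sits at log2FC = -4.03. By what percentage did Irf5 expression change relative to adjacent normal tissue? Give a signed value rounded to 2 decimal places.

Fold change = 2^(-4.03) = 0.0612
Percent change = (FC − 1) × 100% = (0.0612 − 1) × 100 = -93.88%

-93.88%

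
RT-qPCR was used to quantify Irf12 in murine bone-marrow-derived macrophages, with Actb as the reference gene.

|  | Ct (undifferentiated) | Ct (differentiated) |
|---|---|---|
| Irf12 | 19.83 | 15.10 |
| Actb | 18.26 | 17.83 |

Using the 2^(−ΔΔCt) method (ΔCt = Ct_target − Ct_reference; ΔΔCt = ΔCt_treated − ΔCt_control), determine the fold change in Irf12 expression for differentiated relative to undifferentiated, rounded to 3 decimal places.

ΔCt(undifferentiated) = 19.830 − 18.260 = 1.570
ΔCt(differentiated) = 15.100 − 17.830 = -2.730
ΔΔCt = -2.730 − 1.570 = -4.300
Fold change = 2^(−(-4.300)) = 2^4.300 = 19.6983

19.698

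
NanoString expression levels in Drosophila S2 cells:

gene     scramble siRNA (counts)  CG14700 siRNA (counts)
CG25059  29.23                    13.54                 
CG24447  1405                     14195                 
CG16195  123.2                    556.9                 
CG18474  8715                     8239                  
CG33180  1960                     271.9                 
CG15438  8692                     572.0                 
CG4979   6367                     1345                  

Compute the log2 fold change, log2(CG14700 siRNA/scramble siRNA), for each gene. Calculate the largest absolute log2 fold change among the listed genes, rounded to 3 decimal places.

3.926

log2(13.54/29.23) = -1.110  (CG25059)
log2(14195/1405) = 3.337  (CG24447)
log2(556.9/123.2) = 2.176  (CG16195)
log2(8239/8715) = -0.081  (CG18474)
log2(271.9/1960) = -2.850  (CG33180)
log2(572.0/8692) = -3.926  (CG15438)
log2(1345/6367) = -2.243  (CG4979)
The largest magnitude belongs to CG15438.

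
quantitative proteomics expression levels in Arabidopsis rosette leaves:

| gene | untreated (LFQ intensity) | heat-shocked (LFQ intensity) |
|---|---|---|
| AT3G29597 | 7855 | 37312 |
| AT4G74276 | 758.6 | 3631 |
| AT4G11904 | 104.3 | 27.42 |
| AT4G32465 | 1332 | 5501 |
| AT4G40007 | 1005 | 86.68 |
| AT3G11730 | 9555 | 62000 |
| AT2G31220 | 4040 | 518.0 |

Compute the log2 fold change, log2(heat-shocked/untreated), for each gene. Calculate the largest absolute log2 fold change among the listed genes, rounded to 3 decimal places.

3.535

log2(37312/7855) = 2.248  (AT3G29597)
log2(3631/758.6) = 2.259  (AT4G74276)
log2(27.42/104.3) = -1.927  (AT4G11904)
log2(5501/1332) = 2.046  (AT4G32465)
log2(86.68/1005) = -3.535  (AT4G40007)
log2(62000/9555) = 2.698  (AT3G11730)
log2(518.0/4040) = -2.963  (AT2G31220)
The largest magnitude belongs to AT4G40007.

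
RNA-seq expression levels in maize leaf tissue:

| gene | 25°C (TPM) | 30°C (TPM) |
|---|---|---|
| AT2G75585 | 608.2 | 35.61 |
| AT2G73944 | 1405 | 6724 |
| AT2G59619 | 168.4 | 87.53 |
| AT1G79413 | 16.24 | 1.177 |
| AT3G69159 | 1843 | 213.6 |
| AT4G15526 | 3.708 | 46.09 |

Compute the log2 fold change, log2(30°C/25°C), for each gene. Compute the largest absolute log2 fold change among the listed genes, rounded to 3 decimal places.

log2(35.61/608.2) = -4.094  (AT2G75585)
log2(6724/1405) = 2.259  (AT2G73944)
log2(87.53/168.4) = -0.944  (AT2G59619)
log2(1.177/16.24) = -3.786  (AT1G79413)
log2(213.6/1843) = -3.109  (AT3G69159)
log2(46.09/3.708) = 3.636  (AT4G15526)
The largest magnitude belongs to AT2G75585.

4.094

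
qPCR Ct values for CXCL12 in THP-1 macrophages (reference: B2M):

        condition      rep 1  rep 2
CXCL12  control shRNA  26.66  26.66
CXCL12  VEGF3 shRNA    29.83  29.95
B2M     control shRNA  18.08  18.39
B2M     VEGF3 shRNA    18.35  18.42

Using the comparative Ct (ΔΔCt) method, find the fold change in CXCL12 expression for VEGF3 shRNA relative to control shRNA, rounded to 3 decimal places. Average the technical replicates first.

Mean Ct: CXCL12 control shRNA 26.660; CXCL12 VEGF3 shRNA 29.890; B2M control shRNA 18.235; B2M VEGF3 shRNA 18.385
ΔCt(control shRNA) = 26.660 − 18.235 = 8.425
ΔCt(VEGF3 shRNA) = 29.890 − 18.385 = 11.505
ΔΔCt = 11.505 − 8.425 = 3.080
Fold change = 2^(−3.080) = 0.1183

0.118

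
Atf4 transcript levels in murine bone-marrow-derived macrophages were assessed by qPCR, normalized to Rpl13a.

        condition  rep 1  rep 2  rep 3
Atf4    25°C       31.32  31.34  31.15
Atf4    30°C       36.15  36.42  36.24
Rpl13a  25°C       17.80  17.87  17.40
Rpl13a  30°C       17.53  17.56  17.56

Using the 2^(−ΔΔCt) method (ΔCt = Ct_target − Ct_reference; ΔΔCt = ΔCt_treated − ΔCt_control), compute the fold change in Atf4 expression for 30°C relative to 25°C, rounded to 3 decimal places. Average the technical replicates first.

0.028

Mean Ct: Atf4 25°C 31.270; Atf4 30°C 36.270; Rpl13a 25°C 17.690; Rpl13a 30°C 17.550
ΔCt(25°C) = 31.270 − 17.690 = 13.580
ΔCt(30°C) = 36.270 − 17.550 = 18.720
ΔΔCt = 18.720 − 13.580 = 5.140
Fold change = 2^(−5.140) = 0.0284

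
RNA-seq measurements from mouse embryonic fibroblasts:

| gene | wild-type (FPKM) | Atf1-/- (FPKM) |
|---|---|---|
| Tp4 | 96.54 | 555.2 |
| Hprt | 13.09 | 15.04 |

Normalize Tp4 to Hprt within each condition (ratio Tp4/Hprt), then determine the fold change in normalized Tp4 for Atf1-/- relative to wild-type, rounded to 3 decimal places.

5.005

Tp4/Hprt (wild-type) = 96.54 / 13.09 = 7.3751
Tp4/Hprt (Atf1-/-) = 555.2 / 15.04 = 36.915
Fold change = 36.915 / 7.3751 = 5.0053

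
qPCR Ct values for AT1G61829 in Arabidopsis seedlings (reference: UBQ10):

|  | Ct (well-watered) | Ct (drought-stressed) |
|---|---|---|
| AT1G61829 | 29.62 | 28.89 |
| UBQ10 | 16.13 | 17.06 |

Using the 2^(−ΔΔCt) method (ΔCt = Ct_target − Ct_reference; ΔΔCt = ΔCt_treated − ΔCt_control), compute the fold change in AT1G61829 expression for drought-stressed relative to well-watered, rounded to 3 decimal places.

ΔCt(well-watered) = 29.620 − 16.130 = 13.490
ΔCt(drought-stressed) = 28.890 − 17.060 = 11.830
ΔΔCt = 11.830 − 13.490 = -1.660
Fold change = 2^(−(-1.660)) = 2^1.660 = 3.1602

3.160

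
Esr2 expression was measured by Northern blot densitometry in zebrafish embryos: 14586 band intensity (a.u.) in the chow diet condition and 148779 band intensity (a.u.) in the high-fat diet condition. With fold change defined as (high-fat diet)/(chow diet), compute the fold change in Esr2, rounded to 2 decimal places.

10.20

Fold change = 148779 / 14586 = 10.200
Esr2 is upregulated.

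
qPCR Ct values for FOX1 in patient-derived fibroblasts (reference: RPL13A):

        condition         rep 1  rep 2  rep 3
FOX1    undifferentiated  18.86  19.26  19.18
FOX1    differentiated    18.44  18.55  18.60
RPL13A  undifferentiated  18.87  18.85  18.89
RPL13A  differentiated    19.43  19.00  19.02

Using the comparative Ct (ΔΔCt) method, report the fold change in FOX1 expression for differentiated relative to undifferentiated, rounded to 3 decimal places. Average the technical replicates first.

1.803

Mean Ct: FOX1 undifferentiated 19.100; FOX1 differentiated 18.530; RPL13A undifferentiated 18.870; RPL13A differentiated 19.150
ΔCt(undifferentiated) = 19.100 − 18.870 = 0.230
ΔCt(differentiated) = 18.530 − 19.150 = -0.620
ΔΔCt = -0.620 − 0.230 = -0.850
Fold change = 2^(−(-0.850)) = 2^0.850 = 1.8025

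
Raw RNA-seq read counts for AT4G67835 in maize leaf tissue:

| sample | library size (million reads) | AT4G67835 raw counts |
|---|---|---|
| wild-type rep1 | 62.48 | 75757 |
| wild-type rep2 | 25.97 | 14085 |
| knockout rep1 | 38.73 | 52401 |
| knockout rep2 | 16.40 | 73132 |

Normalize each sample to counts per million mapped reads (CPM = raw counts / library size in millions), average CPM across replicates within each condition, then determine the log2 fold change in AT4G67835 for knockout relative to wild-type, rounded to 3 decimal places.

CPM(wild-type rep1) = 75757 / 62.48 = 1212.5000
CPM(wild-type rep2) = 14085 / 25.97 = 542.3566
CPM(knockout rep1) = 52401 / 38.73 = 1352.9822
CPM(knockout rep2) = 73132 / 16.40 = 4459.2683
mean CPM(wild-type) = 877.4283; mean CPM(knockout) = 2906.1252
Fold change = 2906.1252 / 877.4283 = 3.31209
log2(3.31209) = 1.7277

1.728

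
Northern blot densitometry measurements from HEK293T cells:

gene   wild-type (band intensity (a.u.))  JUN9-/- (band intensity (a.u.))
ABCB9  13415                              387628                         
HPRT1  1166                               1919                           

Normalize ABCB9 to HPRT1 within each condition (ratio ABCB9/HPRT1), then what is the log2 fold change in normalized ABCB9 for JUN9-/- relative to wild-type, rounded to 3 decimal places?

4.134

ABCB9/HPRT1 (wild-type) = 13415 / 1166 = 11.505
ABCB9/HPRT1 (JUN9-/-) = 387628 / 1919 = 201.99
Fold change = 201.99 / 11.505 = 17.5569
log2(17.5569) = 4.1340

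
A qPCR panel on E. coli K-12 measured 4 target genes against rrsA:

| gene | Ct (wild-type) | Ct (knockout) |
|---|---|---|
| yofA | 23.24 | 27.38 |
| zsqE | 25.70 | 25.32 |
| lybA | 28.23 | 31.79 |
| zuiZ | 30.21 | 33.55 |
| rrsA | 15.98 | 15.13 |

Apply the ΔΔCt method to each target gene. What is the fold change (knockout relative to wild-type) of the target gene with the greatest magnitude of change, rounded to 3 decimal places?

0.031

yofA: ΔΔCt = (27.38−15.13) − (23.24−15.98) = 12.25 − 7.26 = 4.99; fold change = 2^-4.99 = 0.031
zsqE: ΔΔCt = (25.32−15.13) − (25.70−15.98) = 10.19 − 9.72 = 0.47; fold change = 2^-0.47 = 0.722
lybA: ΔΔCt = (31.79−15.13) − (28.23−15.98) = 16.66 − 12.25 = 4.41; fold change = 2^-4.41 = 0.047
zuiZ: ΔΔCt = (33.55−15.13) − (30.21−15.98) = 18.42 − 14.23 = 4.19; fold change = 2^-4.19 = 0.055
yofA has the largest |ΔΔCt| = 4.99.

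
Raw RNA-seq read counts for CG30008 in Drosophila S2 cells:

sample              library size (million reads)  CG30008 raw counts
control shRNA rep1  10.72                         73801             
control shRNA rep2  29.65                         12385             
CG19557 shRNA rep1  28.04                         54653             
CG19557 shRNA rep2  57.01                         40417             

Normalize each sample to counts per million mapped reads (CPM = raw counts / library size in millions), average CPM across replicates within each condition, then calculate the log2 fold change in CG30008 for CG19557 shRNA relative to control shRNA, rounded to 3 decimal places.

-1.458

CPM(control shRNA rep1) = 73801 / 10.72 = 6884.4216
CPM(control shRNA rep2) = 12385 / 29.65 = 417.7066
CPM(CG19557 shRNA rep1) = 54653 / 28.04 = 1949.1084
CPM(CG19557 shRNA rep2) = 40417 / 57.01 = 708.9458
mean CPM(control shRNA) = 3651.0641; mean CPM(CG19557 shRNA) = 1329.0271
Fold change = 1329.0271 / 3651.0641 = 0.36401
log2(0.36401) = -1.4579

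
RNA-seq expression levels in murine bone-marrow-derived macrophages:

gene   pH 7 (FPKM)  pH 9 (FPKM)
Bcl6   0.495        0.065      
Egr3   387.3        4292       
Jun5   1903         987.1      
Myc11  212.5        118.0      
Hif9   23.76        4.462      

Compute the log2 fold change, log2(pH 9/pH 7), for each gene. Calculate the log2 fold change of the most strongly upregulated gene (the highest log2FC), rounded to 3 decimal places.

log2(0.065/0.495) = -2.929  (Bcl6)
log2(4292/387.3) = 3.470  (Egr3)
log2(987.1/1903) = -0.947  (Jun5)
log2(118.0/212.5) = -0.849  (Myc11)
log2(4.462/23.76) = -2.413  (Hif9)
Egr3 is most strongly upregulated.

3.470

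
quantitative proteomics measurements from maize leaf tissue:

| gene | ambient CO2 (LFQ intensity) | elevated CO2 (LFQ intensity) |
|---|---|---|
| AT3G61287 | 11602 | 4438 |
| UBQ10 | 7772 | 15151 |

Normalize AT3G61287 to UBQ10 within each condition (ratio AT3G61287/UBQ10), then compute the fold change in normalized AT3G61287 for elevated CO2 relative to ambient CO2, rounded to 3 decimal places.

AT3G61287/UBQ10 (ambient CO2) = 11602 / 7772 = 1.4928
AT3G61287/UBQ10 (elevated CO2) = 4438 / 15151 = 0.29292
Fold change = 0.29292 / 1.4928 = 0.1962

0.196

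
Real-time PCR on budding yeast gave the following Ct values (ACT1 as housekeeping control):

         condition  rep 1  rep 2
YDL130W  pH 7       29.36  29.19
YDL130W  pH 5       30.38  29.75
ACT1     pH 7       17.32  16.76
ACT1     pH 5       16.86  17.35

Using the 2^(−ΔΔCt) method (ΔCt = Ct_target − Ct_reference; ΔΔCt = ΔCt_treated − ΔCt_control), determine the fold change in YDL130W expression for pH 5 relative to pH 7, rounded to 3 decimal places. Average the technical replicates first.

Mean Ct: YDL130W pH 7 29.275; YDL130W pH 5 30.065; ACT1 pH 7 17.040; ACT1 pH 5 17.105
ΔCt(pH 7) = 29.275 − 17.040 = 12.235
ΔCt(pH 5) = 30.065 − 17.105 = 12.960
ΔΔCt = 12.960 − 12.235 = 0.725
Fold change = 2^(−0.725) = 0.6050

0.605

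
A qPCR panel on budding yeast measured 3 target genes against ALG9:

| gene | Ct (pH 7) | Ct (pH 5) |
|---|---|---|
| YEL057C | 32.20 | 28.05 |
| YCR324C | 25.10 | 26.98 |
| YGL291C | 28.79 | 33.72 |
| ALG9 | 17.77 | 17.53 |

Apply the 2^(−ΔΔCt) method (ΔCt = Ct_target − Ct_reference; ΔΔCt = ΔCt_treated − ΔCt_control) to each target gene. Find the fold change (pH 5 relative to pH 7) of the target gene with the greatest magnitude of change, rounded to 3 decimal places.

YEL057C: ΔΔCt = (28.05−17.53) − (32.20−17.77) = 10.52 − 14.43 = -3.91; fold change = 2^3.91 = 15.032
YCR324C: ΔΔCt = (26.98−17.53) − (25.10−17.77) = 9.45 − 7.33 = 2.12; fold change = 2^-2.12 = 0.230
YGL291C: ΔΔCt = (33.72−17.53) − (28.79−17.77) = 16.19 − 11.02 = 5.17; fold change = 2^-5.17 = 0.028
YGL291C has the largest |ΔΔCt| = 5.17.

0.028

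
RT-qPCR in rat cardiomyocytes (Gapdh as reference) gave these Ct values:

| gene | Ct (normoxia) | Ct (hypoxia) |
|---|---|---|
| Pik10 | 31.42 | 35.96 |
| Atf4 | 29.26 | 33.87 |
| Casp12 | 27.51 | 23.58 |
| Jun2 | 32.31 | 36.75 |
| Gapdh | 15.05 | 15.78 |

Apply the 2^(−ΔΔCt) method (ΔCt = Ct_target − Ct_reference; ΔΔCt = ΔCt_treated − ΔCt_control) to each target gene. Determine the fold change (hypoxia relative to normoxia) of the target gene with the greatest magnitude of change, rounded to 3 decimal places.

Pik10: ΔΔCt = (35.96−15.78) − (31.42−15.05) = 20.18 − 16.37 = 3.81; fold change = 2^-3.81 = 0.071
Atf4: ΔΔCt = (33.87−15.78) − (29.26−15.05) = 18.09 − 14.21 = 3.88; fold change = 2^-3.88 = 0.068
Casp12: ΔΔCt = (23.58−15.78) − (27.51−15.05) = 7.80 − 12.46 = -4.66; fold change = 2^4.66 = 25.281
Jun2: ΔΔCt = (36.75−15.78) − (32.31−15.05) = 20.97 − 17.26 = 3.71; fold change = 2^-3.71 = 0.076
Casp12 has the largest |ΔΔCt| = 4.66.

25.281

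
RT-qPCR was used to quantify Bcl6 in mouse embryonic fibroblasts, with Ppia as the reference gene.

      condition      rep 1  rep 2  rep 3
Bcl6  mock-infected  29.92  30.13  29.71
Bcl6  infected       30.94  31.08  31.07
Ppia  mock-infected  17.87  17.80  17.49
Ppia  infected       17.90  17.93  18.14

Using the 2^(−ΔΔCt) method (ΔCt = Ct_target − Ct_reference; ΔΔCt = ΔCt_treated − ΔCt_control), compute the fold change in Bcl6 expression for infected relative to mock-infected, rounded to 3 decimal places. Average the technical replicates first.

0.559

Mean Ct: Bcl6 mock-infected 29.920; Bcl6 infected 31.030; Ppia mock-infected 17.720; Ppia infected 17.990
ΔCt(mock-infected) = 29.920 − 17.720 = 12.200
ΔCt(infected) = 31.030 − 17.990 = 13.040
ΔΔCt = 13.040 − 12.200 = 0.840
Fold change = 2^(−0.840) = 0.5586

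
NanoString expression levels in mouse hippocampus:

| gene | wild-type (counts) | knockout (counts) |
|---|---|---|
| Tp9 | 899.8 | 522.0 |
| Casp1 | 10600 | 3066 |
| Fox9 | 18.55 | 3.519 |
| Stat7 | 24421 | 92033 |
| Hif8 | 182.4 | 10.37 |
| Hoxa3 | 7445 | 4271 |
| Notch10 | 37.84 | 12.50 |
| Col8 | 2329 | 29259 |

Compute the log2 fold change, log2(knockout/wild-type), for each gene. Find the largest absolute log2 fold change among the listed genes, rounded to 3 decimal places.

4.137

log2(522.0/899.8) = -0.786  (Tp9)
log2(3066/10600) = -1.790  (Casp1)
log2(3.519/18.55) = -2.398  (Fox9)
log2(92033/24421) = 1.914  (Stat7)
log2(10.37/182.4) = -4.137  (Hif8)
log2(4271/7445) = -0.802  (Hoxa3)
log2(12.50/37.84) = -1.598  (Notch10)
log2(29259/2329) = 3.651  (Col8)
The largest magnitude belongs to Hif8.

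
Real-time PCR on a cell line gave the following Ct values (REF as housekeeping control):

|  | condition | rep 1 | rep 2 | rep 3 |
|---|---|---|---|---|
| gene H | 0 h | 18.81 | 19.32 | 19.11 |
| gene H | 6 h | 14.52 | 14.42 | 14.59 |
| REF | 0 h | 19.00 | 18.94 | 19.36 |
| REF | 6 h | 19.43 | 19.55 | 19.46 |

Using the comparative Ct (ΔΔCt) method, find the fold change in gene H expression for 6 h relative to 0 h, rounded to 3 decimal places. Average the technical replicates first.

Mean Ct: gene H 0 h 19.080; gene H 6 h 14.510; REF 0 h 19.100; REF 6 h 19.480
ΔCt(0 h) = 19.080 − 19.100 = -0.020
ΔCt(6 h) = 14.510 − 19.480 = -4.970
ΔΔCt = -4.970 − (-0.020) = -4.950
Fold change = 2^(−(-4.950)) = 2^4.950 = 30.9100

30.910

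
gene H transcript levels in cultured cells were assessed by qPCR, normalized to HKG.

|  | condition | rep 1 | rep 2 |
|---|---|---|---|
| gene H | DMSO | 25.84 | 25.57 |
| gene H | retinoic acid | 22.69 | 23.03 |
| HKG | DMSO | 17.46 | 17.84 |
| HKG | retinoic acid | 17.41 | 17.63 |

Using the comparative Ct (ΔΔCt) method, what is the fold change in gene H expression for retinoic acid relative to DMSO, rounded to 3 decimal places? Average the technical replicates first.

Mean Ct: gene H DMSO 25.705; gene H retinoic acid 22.860; HKG DMSO 17.650; HKG retinoic acid 17.520
ΔCt(DMSO) = 25.705 − 17.650 = 8.055
ΔCt(retinoic acid) = 22.860 − 17.520 = 5.340
ΔΔCt = 5.340 − 8.055 = -2.715
Fold change = 2^(−(-2.715)) = 2^2.715 = 6.5659

6.566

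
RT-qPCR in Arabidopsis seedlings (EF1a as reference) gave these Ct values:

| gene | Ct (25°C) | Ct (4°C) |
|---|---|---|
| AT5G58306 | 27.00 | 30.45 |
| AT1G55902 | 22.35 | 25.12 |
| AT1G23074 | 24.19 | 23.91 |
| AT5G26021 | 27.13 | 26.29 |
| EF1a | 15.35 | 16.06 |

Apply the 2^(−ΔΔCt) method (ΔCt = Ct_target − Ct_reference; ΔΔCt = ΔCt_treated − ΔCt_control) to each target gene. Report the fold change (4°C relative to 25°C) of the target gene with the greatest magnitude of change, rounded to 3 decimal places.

AT5G58306: ΔΔCt = (30.45−16.06) − (27.00−15.35) = 14.39 − 11.65 = 2.74; fold change = 2^-2.74 = 0.150
AT1G55902: ΔΔCt = (25.12−16.06) − (22.35−15.35) = 9.06 − 7.00 = 2.06; fold change = 2^-2.06 = 0.240
AT1G23074: ΔΔCt = (23.91−16.06) − (24.19−15.35) = 7.85 − 8.84 = -0.99; fold change = 2^0.99 = 1.986
AT5G26021: ΔΔCt = (26.29−16.06) − (27.13−15.35) = 10.23 − 11.78 = -1.55; fold change = 2^1.55 = 2.928
AT5G58306 has the largest |ΔΔCt| = 2.74.

0.150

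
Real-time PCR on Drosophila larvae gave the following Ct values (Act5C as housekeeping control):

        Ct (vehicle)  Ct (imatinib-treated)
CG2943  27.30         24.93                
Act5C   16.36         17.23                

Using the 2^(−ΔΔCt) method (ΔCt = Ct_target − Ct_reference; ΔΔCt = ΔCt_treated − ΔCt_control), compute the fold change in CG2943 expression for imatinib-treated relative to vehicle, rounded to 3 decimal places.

ΔCt(vehicle) = 27.300 − 16.360 = 10.940
ΔCt(imatinib-treated) = 24.930 − 17.230 = 7.700
ΔΔCt = 7.700 − 10.940 = -3.240
Fold change = 2^(−(-3.240)) = 2^3.240 = 9.4479

9.448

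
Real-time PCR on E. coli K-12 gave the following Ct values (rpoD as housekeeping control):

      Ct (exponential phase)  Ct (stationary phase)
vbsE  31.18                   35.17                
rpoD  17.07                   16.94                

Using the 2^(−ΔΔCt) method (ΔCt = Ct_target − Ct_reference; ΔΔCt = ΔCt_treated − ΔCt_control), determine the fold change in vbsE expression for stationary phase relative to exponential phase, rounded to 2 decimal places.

0.06

ΔCt(exponential phase) = 31.180 − 17.070 = 14.110
ΔCt(stationary phase) = 35.170 − 16.940 = 18.230
ΔΔCt = 18.230 − 14.110 = 4.120
Fold change = 2^(−4.120) = 0.058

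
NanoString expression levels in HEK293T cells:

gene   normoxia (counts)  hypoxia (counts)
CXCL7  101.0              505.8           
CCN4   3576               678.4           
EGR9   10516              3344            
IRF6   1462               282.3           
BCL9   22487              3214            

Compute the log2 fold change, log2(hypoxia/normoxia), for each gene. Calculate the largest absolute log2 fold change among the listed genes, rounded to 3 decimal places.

2.807

log2(505.8/101.0) = 2.324  (CXCL7)
log2(678.4/3576) = -2.398  (CCN4)
log2(3344/10516) = -1.653  (EGR9)
log2(282.3/1462) = -2.373  (IRF6)
log2(3214/22487) = -2.807  (BCL9)
The largest magnitude belongs to BCL9.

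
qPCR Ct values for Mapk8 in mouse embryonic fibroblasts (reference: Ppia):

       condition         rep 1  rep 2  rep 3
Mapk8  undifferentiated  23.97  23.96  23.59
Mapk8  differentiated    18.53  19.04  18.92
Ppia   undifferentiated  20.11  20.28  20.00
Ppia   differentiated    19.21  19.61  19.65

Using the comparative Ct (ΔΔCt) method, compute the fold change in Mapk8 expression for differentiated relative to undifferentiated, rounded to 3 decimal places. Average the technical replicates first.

Mean Ct: Mapk8 undifferentiated 23.840; Mapk8 differentiated 18.830; Ppia undifferentiated 20.130; Ppia differentiated 19.490
ΔCt(undifferentiated) = 23.840 − 20.130 = 3.710
ΔCt(differentiated) = 18.830 − 19.490 = -0.660
ΔΔCt = -0.660 − 3.710 = -4.370
Fold change = 2^(−(-4.370)) = 2^4.370 = 20.6776

20.678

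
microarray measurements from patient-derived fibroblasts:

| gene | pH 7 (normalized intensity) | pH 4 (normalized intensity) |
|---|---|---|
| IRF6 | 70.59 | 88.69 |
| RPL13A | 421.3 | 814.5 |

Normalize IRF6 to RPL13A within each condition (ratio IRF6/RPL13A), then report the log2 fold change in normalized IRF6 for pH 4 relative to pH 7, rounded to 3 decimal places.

-0.622

IRF6/RPL13A (pH 7) = 70.59 / 421.3 = 0.16755
IRF6/RPL13A (pH 4) = 88.69 / 814.5 = 0.10889
Fold change = 0.10889 / 0.16755 = 0.6499
log2(0.6499) = -0.6218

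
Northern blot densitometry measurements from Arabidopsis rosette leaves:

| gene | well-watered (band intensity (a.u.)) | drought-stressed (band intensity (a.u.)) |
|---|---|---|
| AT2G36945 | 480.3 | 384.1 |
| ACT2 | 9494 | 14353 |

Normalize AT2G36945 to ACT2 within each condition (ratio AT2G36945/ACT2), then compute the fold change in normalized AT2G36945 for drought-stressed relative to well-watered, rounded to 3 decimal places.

0.529

AT2G36945/ACT2 (well-watered) = 480.3 / 9494 = 0.05059
AT2G36945/ACT2 (drought-stressed) = 384.1 / 14353 = 0.026761
Fold change = 0.026761 / 0.05059 = 0.5290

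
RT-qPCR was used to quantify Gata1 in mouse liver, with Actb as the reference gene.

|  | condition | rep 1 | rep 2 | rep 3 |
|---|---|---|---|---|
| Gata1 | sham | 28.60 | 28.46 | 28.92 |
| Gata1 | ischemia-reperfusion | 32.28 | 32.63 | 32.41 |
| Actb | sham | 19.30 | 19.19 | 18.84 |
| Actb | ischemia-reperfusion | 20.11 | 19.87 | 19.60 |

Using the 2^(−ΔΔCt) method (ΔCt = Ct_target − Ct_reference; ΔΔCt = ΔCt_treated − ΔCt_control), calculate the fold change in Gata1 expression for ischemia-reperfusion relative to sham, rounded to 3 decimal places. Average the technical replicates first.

Mean Ct: Gata1 sham 28.660; Gata1 ischemia-reperfusion 32.440; Actb sham 19.110; Actb ischemia-reperfusion 19.860
ΔCt(sham) = 28.660 − 19.110 = 9.550
ΔCt(ischemia-reperfusion) = 32.440 − 19.860 = 12.580
ΔΔCt = 12.580 − 9.550 = 3.030
Fold change = 2^(−3.030) = 0.1224

0.122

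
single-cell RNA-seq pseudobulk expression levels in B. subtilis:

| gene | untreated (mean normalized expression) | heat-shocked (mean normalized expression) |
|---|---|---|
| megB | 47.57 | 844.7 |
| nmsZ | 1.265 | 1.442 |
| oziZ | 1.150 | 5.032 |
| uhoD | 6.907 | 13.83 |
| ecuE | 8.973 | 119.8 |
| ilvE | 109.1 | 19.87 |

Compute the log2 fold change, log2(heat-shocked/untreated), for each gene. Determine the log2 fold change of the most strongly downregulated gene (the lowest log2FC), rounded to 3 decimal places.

-2.457

log2(844.7/47.57) = 4.150  (megB)
log2(1.442/1.265) = 0.189  (nmsZ)
log2(5.032/1.150) = 2.129  (oziZ)
log2(13.83/6.907) = 1.002  (uhoD)
log2(119.8/8.973) = 3.739  (ecuE)
log2(19.87/109.1) = -2.457  (ilvE)
ilvE is most strongly downregulated.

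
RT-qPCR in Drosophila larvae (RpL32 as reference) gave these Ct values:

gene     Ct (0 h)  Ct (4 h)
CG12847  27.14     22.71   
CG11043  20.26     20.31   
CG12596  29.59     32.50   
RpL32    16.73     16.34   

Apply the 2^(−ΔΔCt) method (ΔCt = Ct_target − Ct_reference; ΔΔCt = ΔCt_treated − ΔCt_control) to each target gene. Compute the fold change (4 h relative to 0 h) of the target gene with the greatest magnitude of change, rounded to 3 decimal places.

16.450

CG12847: ΔΔCt = (22.71−16.34) − (27.14−16.73) = 6.37 − 10.41 = -4.04; fold change = 2^4.04 = 16.450
CG11043: ΔΔCt = (20.31−16.34) − (20.26−16.73) = 3.97 − 3.53 = 0.44; fold change = 2^-0.44 = 0.737
CG12596: ΔΔCt = (32.50−16.34) − (29.59−16.73) = 16.16 − 12.86 = 3.30; fold change = 2^-3.30 = 0.102
CG12847 has the largest |ΔΔCt| = 4.04.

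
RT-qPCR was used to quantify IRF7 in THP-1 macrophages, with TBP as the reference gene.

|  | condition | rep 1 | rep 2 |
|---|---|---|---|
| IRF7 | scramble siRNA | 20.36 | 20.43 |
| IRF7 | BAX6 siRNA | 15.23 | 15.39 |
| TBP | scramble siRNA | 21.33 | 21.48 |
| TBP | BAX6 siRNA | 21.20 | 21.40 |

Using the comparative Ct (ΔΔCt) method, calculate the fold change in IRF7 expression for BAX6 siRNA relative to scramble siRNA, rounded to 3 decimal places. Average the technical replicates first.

31.559

Mean Ct: IRF7 scramble siRNA 20.395; IRF7 BAX6 siRNA 15.310; TBP scramble siRNA 21.405; TBP BAX6 siRNA 21.300
ΔCt(scramble siRNA) = 20.395 − 21.405 = -1.010
ΔCt(BAX6 siRNA) = 15.310 − 21.300 = -5.990
ΔΔCt = -5.990 − (-1.010) = -4.980
Fold change = 2^(−(-4.980)) = 2^4.980 = 31.5594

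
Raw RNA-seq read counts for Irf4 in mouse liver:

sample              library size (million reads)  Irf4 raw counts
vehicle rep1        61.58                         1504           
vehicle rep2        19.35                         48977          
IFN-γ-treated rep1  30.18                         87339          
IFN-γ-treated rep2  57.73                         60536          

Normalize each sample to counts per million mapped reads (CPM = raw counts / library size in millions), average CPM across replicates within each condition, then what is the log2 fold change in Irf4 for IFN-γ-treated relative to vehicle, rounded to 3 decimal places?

0.626

CPM(vehicle rep1) = 1504 / 61.58 = 24.4235
CPM(vehicle rep2) = 48977 / 19.35 = 2531.1111
CPM(IFN-γ-treated rep1) = 87339 / 30.18 = 2893.9364
CPM(IFN-γ-treated rep2) = 60536 / 57.73 = 1048.6056
mean CPM(vehicle) = 1277.7673; mean CPM(IFN-γ-treated) = 1971.2710
Fold change = 1971.2710 / 1277.7673 = 1.54275
log2(1.54275) = 0.6255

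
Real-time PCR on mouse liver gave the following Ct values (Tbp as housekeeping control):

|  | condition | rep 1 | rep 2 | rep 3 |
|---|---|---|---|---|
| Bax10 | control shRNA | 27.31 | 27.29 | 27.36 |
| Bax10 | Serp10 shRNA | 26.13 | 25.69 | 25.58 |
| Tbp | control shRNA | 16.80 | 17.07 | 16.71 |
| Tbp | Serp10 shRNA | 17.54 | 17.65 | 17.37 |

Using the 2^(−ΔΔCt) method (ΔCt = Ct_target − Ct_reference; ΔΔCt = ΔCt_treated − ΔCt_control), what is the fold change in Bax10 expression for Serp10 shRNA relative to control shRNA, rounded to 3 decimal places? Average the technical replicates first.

Mean Ct: Bax10 control shRNA 27.320; Bax10 Serp10 shRNA 25.800; Tbp control shRNA 16.860; Tbp Serp10 shRNA 17.520
ΔCt(control shRNA) = 27.320 − 16.860 = 10.460
ΔCt(Serp10 shRNA) = 25.800 − 17.520 = 8.280
ΔΔCt = 8.280 − 10.460 = -2.180
Fold change = 2^(−(-2.180)) = 2^2.180 = 4.5315

4.532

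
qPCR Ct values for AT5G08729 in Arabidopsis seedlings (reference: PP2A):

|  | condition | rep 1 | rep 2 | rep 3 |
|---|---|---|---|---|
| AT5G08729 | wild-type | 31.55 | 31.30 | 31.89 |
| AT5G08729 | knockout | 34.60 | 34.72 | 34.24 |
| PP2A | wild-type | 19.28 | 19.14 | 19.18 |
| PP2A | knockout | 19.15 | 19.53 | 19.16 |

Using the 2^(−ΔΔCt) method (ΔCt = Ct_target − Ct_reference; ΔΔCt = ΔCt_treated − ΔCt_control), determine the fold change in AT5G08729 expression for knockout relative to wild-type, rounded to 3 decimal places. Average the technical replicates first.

Mean Ct: AT5G08729 wild-type 31.580; AT5G08729 knockout 34.520; PP2A wild-type 19.200; PP2A knockout 19.280
ΔCt(wild-type) = 31.580 − 19.200 = 12.380
ΔCt(knockout) = 34.520 − 19.280 = 15.240
ΔΔCt = 15.240 − 12.380 = 2.860
Fold change = 2^(−2.860) = 0.1377

0.138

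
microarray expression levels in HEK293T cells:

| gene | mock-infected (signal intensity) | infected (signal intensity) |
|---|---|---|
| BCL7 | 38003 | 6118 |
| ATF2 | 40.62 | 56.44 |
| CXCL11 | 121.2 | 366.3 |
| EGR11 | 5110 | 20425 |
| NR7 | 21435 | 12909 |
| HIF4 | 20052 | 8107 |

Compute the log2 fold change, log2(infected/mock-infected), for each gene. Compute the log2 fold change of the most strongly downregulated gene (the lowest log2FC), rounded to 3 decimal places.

-2.635

log2(6118/38003) = -2.635  (BCL7)
log2(56.44/40.62) = 0.475  (ATF2)
log2(366.3/121.2) = 1.596  (CXCL11)
log2(20425/5110) = 1.999  (EGR11)
log2(12909/21435) = -0.732  (NR7)
log2(8107/20052) = -1.307  (HIF4)
BCL7 is most strongly downregulated.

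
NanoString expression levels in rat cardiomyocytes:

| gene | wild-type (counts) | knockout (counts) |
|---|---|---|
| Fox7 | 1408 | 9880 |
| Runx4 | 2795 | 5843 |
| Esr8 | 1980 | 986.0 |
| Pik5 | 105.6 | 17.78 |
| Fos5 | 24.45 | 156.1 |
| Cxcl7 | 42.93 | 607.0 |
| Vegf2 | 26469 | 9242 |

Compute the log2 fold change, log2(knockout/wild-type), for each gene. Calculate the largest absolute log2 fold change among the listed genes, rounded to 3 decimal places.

log2(9880/1408) = 2.811  (Fox7)
log2(5843/2795) = 1.064  (Runx4)
log2(986.0/1980) = -1.006  (Esr8)
log2(17.78/105.6) = -2.570  (Pik5)
log2(156.1/24.45) = 2.675  (Fos5)
log2(607.0/42.93) = 3.822  (Cxcl7)
log2(9242/26469) = -1.518  (Vegf2)
The largest magnitude belongs to Cxcl7.

3.822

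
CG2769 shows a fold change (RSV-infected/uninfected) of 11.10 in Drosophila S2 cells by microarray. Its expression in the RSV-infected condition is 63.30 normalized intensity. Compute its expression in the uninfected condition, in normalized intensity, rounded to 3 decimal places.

uninfected expression = 63.30 / 11.10 = 5.703

5.703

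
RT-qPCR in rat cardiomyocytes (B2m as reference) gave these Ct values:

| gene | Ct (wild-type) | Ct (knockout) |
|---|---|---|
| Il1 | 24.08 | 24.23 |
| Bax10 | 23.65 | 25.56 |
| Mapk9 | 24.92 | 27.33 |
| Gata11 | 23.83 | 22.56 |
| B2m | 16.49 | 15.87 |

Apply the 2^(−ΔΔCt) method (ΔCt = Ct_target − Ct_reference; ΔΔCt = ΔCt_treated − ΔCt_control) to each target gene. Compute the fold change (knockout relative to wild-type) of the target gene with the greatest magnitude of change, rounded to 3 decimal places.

0.122

Il1: ΔΔCt = (24.23−15.87) − (24.08−16.49) = 8.36 − 7.59 = 0.77; fold change = 2^-0.77 = 0.586
Bax10: ΔΔCt = (25.56−15.87) − (23.65−16.49) = 9.69 − 7.16 = 2.53; fold change = 2^-2.53 = 0.173
Mapk9: ΔΔCt = (27.33−15.87) − (24.92−16.49) = 11.46 − 8.43 = 3.03; fold change = 2^-3.03 = 0.122
Gata11: ΔΔCt = (22.56−15.87) − (23.83−16.49) = 6.69 − 7.34 = -0.65; fold change = 2^0.65 = 1.569
Mapk9 has the largest |ΔΔCt| = 3.03.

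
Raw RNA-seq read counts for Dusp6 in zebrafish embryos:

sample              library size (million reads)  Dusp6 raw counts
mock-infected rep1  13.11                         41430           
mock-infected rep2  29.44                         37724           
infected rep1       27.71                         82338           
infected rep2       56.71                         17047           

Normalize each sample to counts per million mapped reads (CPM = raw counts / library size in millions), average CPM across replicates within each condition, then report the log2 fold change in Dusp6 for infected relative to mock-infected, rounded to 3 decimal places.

-0.441

CPM(mock-infected rep1) = 41430 / 13.11 = 3160.1831
CPM(mock-infected rep2) = 37724 / 29.44 = 1281.3859
CPM(infected rep1) = 82338 / 27.71 = 2971.4183
CPM(infected rep2) = 17047 / 56.71 = 300.5995
mean CPM(mock-infected) = 2220.7845; mean CPM(infected) = 1636.0089
Fold change = 1636.0089 / 2220.7845 = 0.73668
log2(0.73668) = -0.4409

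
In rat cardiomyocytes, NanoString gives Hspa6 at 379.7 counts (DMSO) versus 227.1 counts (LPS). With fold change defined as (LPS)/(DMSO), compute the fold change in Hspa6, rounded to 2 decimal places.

Fold change = 227.1 / 379.7 = 0.598
Hspa6 is downregulated.

0.60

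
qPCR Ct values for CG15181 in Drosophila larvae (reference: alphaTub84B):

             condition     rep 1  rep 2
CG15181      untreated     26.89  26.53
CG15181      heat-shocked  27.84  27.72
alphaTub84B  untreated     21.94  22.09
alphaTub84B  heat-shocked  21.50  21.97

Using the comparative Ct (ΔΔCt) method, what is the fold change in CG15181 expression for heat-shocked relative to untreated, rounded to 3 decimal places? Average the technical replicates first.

Mean Ct: CG15181 untreated 26.710; CG15181 heat-shocked 27.780; alphaTub84B untreated 22.015; alphaTub84B heat-shocked 21.735
ΔCt(untreated) = 26.710 − 22.015 = 4.695
ΔCt(heat-shocked) = 27.780 − 21.735 = 6.045
ΔΔCt = 6.045 − 4.695 = 1.350
Fold change = 2^(−1.350) = 0.3923

0.392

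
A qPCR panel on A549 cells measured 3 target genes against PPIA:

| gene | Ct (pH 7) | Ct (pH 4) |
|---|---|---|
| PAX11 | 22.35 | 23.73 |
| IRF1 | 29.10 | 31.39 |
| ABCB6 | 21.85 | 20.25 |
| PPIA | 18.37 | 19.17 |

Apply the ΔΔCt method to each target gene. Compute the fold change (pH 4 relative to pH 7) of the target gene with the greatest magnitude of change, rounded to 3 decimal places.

5.278

PAX11: ΔΔCt = (23.73−19.17) − (22.35−18.37) = 4.56 − 3.98 = 0.58; fold change = 2^-0.58 = 0.669
IRF1: ΔΔCt = (31.39−19.17) − (29.10−18.37) = 12.22 − 10.73 = 1.49; fold change = 2^-1.49 = 0.356
ABCB6: ΔΔCt = (20.25−19.17) − (21.85−18.37) = 1.08 − 3.48 = -2.40; fold change = 2^2.40 = 5.278
ABCB6 has the largest |ΔΔCt| = 2.40.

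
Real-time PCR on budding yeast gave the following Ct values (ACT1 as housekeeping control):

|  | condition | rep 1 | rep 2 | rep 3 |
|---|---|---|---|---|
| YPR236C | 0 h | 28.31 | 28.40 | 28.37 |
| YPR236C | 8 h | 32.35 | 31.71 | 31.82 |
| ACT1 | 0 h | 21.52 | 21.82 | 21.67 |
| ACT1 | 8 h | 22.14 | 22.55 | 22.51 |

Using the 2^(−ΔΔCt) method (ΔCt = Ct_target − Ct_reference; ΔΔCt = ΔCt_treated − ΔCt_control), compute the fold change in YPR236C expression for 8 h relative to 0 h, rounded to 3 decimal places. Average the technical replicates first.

Mean Ct: YPR236C 0 h 28.360; YPR236C 8 h 31.960; ACT1 0 h 21.670; ACT1 8 h 22.400
ΔCt(0 h) = 28.360 − 21.670 = 6.690
ΔCt(8 h) = 31.960 − 22.400 = 9.560
ΔΔCt = 9.560 − 6.690 = 2.870
Fold change = 2^(−2.870) = 0.1368

0.137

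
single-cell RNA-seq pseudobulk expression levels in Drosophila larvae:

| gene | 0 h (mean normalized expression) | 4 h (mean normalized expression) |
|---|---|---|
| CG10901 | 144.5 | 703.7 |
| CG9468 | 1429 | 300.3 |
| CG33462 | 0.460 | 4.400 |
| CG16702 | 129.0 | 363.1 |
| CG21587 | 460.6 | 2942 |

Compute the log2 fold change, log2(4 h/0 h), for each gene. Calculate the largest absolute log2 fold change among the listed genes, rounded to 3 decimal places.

3.258

log2(703.7/144.5) = 2.284  (CG10901)
log2(300.3/1429) = -2.251  (CG9468)
log2(4.400/0.460) = 3.258  (CG33462)
log2(363.1/129.0) = 1.493  (CG16702)
log2(2942/460.6) = 2.675  (CG21587)
The largest magnitude belongs to CG33462.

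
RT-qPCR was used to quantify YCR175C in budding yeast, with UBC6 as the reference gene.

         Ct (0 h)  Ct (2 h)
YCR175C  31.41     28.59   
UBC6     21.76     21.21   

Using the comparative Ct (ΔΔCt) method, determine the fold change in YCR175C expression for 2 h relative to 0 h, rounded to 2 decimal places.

4.82

ΔCt(0 h) = 31.410 − 21.760 = 9.650
ΔCt(2 h) = 28.590 − 21.210 = 7.380
ΔΔCt = 7.380 − 9.650 = -2.270
Fold change = 2^(−(-2.270)) = 2^2.270 = 4.823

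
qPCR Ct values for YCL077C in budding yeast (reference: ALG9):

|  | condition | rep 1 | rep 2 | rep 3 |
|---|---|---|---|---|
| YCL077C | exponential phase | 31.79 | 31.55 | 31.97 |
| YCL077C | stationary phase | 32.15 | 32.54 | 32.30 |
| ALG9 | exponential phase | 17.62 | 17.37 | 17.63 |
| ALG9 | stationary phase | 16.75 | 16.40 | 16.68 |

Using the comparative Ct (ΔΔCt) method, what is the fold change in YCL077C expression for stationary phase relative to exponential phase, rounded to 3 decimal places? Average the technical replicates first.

0.356

Mean Ct: YCL077C exponential phase 31.770; YCL077C stationary phase 32.330; ALG9 exponential phase 17.540; ALG9 stationary phase 16.610
ΔCt(exponential phase) = 31.770 − 17.540 = 14.230
ΔCt(stationary phase) = 32.330 − 16.610 = 15.720
ΔΔCt = 15.720 − 14.230 = 1.490
Fold change = 2^(−1.490) = 0.3560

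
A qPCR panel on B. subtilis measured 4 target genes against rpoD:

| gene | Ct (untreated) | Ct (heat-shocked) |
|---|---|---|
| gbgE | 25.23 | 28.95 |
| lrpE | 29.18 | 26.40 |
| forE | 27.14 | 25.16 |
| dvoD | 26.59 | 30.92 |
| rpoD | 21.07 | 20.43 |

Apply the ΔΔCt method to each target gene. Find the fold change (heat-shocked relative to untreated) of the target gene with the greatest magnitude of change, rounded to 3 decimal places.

0.032

gbgE: ΔΔCt = (28.95−20.43) − (25.23−21.07) = 8.52 − 4.16 = 4.36; fold change = 2^-4.36 = 0.049
lrpE: ΔΔCt = (26.40−20.43) − (29.18−21.07) = 5.97 − 8.11 = -2.14; fold change = 2^2.14 = 4.408
forE: ΔΔCt = (25.16−20.43) − (27.14−21.07) = 4.73 − 6.07 = -1.34; fold change = 2^1.34 = 2.532
dvoD: ΔΔCt = (30.92−20.43) − (26.59−21.07) = 10.49 − 5.52 = 4.97; fold change = 2^-4.97 = 0.032
dvoD has the largest |ΔΔCt| = 4.97.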